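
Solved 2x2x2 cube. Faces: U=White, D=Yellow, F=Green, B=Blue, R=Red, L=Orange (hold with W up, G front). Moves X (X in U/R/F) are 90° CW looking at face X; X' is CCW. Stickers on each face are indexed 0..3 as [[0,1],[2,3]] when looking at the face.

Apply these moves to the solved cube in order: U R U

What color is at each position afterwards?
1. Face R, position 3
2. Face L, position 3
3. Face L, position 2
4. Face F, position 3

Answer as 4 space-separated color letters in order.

Answer: B O O Y

Derivation:
After move 1 (U): U=WWWW F=RRGG R=BBRR B=OOBB L=GGOO
After move 2 (R): R=RBRB U=WRWG F=RYGY D=YBYO B=WOWB
After move 3 (U): U=WWGR F=RBGY R=WORB B=GGWB L=RYOO
Query 1: R[3] = B
Query 2: L[3] = O
Query 3: L[2] = O
Query 4: F[3] = Y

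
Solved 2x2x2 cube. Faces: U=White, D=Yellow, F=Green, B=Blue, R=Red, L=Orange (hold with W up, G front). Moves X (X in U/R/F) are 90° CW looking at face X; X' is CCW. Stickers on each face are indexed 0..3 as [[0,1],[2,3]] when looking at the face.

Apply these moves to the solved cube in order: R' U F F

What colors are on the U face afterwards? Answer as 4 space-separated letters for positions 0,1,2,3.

After move 1 (R'): R=RRRR U=WBWB F=GWGW D=YGYG B=YBYB
After move 2 (U): U=WWBB F=RRGW R=YBRR B=OOYB L=GWOO
After move 3 (F): F=GRWR U=WWOW R=BBBR D=RYYG L=GYOG
After move 4 (F): F=WGRR U=WWGY R=OBWR D=BBYG L=GROY
Query: U face = WWGY

Answer: W W G Y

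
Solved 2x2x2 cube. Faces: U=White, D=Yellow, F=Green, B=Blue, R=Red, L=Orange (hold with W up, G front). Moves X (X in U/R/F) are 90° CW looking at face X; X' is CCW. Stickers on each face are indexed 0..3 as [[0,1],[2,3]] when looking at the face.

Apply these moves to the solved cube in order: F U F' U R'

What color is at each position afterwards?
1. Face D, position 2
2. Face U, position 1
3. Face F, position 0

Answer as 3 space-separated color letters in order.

After move 1 (F): F=GGGG U=WWOO R=WRWR D=RRYY L=OYOY
After move 2 (U): U=OWOW F=WRGG R=BBWR B=OYBB L=GGOY
After move 3 (F'): F=RGWG U=OWBW R=RBRR D=GYYY L=GWOO
After move 4 (U): U=BOWW F=RBWG R=OYRR B=GWBB L=RGOO
After move 5 (R'): R=YROR U=BBWG F=ROWW D=GBYG B=YWYB
Query 1: D[2] = Y
Query 2: U[1] = B
Query 3: F[0] = R

Answer: Y B R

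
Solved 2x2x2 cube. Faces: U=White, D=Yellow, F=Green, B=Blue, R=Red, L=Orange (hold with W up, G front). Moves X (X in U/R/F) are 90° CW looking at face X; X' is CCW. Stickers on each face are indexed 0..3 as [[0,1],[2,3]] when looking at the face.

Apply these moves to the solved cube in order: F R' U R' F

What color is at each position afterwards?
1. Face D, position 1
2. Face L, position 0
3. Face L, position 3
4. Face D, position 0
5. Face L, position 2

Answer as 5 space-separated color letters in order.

After move 1 (F): F=GGGG U=WWOO R=WRWR D=RRYY L=OYOY
After move 2 (R'): R=RRWW U=WBOB F=GWGO D=RGYG B=YBRB
After move 3 (U): U=OWBB F=RRGO R=YBWW B=OYRB L=GWOY
After move 4 (R'): R=BWYW U=ORBO F=RWGB D=RRYO B=GYGB
After move 5 (F): F=GRBW U=ORYW R=BWOW D=YBYO L=GROR
Query 1: D[1] = B
Query 2: L[0] = G
Query 3: L[3] = R
Query 4: D[0] = Y
Query 5: L[2] = O

Answer: B G R Y O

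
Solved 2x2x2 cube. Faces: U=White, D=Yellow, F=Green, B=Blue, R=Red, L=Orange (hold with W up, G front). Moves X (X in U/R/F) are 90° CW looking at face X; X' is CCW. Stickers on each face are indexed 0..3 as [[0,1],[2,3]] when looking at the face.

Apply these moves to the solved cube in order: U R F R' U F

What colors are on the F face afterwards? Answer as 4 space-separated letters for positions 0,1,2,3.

Answer: Y B G B

Derivation:
After move 1 (U): U=WWWW F=RRGG R=BBRR B=OOBB L=GGOO
After move 2 (R): R=RBRB U=WRWG F=RYGY D=YBYO B=WOWB
After move 3 (F): F=GRYY U=WROG R=WBGB D=RRYO L=GYOB
After move 4 (R'): R=BBWG U=WWOW F=GRYG D=RRYY B=OORB
After move 5 (U): U=OWWW F=BBYG R=OOWG B=GYRB L=GROB
After move 6 (F): F=YBGB U=OWBR R=WOWG D=WOYY L=GROR
Query: F face = YBGB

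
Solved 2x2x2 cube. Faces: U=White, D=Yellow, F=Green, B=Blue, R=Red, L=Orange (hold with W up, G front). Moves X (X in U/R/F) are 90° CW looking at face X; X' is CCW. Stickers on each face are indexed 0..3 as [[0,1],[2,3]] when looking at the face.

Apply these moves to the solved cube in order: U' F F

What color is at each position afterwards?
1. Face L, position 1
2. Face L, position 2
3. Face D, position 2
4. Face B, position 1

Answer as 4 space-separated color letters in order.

After move 1 (U'): U=WWWW F=OOGG R=GGRR B=RRBB L=BBOO
After move 2 (F): F=GOGO U=WWOB R=WGWR D=RGYY L=BYOY
After move 3 (F): F=GGOO U=WWYY R=OGBR D=WWYY L=BROG
Query 1: L[1] = R
Query 2: L[2] = O
Query 3: D[2] = Y
Query 4: B[1] = R

Answer: R O Y R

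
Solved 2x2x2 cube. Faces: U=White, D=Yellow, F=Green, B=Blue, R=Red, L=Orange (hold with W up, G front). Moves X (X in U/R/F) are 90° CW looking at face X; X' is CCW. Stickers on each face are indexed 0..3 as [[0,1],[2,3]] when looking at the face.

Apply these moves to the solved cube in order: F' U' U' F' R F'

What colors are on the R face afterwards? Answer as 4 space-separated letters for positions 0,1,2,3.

After move 1 (F'): F=GGGG U=WWRR R=YRYR D=OOYY L=OWOW
After move 2 (U'): U=WRWR F=OWGG R=GGYR B=YRBB L=BBOW
After move 3 (U'): U=RRWW F=BBGG R=OWYR B=GGBB L=YROW
After move 4 (F'): F=BGBG U=RROY R=OWOR D=RWYY L=YWOW
After move 5 (R): R=OORW U=RGOG F=BWBY D=RBYG B=YGRB
After move 6 (F'): F=WYBB U=RGOR R=BORW D=WWYG L=YGOO
Query: R face = BORW

Answer: B O R W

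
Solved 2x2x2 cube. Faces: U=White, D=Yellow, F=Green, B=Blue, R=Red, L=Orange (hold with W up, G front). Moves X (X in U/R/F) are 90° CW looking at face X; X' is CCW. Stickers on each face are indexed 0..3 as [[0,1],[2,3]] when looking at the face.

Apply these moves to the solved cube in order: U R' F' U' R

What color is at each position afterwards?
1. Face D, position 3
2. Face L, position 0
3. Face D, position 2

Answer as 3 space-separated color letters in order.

Answer: R Y Y

Derivation:
After move 1 (U): U=WWWW F=RRGG R=BBRR B=OOBB L=GGOO
After move 2 (R'): R=BRBR U=WBWO F=RWGW D=YRYG B=YOYB
After move 3 (F'): F=WWRG U=WBBB R=RRYR D=GOYG L=GOOW
After move 4 (U'): U=BBWB F=GORG R=WWYR B=RRYB L=YOOW
After move 5 (R): R=YWRW U=BOWG F=GORG D=GYYR B=BRBB
Query 1: D[3] = R
Query 2: L[0] = Y
Query 3: D[2] = Y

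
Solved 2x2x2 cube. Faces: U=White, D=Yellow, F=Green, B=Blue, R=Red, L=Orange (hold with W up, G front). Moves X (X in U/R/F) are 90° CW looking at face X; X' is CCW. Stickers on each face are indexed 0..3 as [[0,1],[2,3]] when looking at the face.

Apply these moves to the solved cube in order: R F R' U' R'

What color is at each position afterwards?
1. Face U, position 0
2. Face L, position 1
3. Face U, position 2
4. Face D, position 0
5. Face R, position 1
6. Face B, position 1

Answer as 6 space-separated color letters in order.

After move 1 (R): R=RRRR U=WGWG F=GYGY D=YBYB B=WBWB
After move 2 (F): F=GGYY U=WGOO R=WRGR D=RRYB L=OYOB
After move 3 (R'): R=RRWG U=WWOW F=GGYO D=RGYY B=BBRB
After move 4 (U'): U=WWWO F=OYYO R=GGWG B=RRRB L=BBOB
After move 5 (R'): R=GGGW U=WRWR F=OWYO D=RYYO B=YRGB
Query 1: U[0] = W
Query 2: L[1] = B
Query 3: U[2] = W
Query 4: D[0] = R
Query 5: R[1] = G
Query 6: B[1] = R

Answer: W B W R G R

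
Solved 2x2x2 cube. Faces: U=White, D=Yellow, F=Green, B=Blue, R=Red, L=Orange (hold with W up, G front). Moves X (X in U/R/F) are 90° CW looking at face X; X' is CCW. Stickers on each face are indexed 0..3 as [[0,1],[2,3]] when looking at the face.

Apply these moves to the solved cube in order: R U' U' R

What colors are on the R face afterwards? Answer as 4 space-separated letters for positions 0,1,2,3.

After move 1 (R): R=RRRR U=WGWG F=GYGY D=YBYB B=WBWB
After move 2 (U'): U=GGWW F=OOGY R=GYRR B=RRWB L=WBOO
After move 3 (U'): U=GWGW F=WBGY R=OORR B=GYWB L=RROO
After move 4 (R): R=RORO U=GBGY F=WBGB D=YWYG B=WYWB
Query: R face = RORO

Answer: R O R O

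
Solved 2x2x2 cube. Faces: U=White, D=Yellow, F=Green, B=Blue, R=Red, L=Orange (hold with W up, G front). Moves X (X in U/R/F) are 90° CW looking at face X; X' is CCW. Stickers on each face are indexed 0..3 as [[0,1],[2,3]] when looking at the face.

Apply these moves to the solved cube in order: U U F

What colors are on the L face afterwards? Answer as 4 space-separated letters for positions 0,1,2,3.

After move 1 (U): U=WWWW F=RRGG R=BBRR B=OOBB L=GGOO
After move 2 (U): U=WWWW F=BBGG R=OORR B=GGBB L=RROO
After move 3 (F): F=GBGB U=WWOR R=WOWR D=ROYY L=RYOY
Query: L face = RYOY

Answer: R Y O Y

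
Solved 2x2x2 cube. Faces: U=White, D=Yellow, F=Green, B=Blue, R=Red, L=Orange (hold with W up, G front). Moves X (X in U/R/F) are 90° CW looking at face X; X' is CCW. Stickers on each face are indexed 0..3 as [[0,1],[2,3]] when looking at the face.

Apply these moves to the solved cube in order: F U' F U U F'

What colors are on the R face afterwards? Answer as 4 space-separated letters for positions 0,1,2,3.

Answer: G R W R

Derivation:
After move 1 (F): F=GGGG U=WWOO R=WRWR D=RRYY L=OYOY
After move 2 (U'): U=WOWO F=OYGG R=GGWR B=WRBB L=BBOY
After move 3 (F): F=GOGY U=WOYB R=WGOR D=WGYY L=BROR
After move 4 (U): U=YWBO F=WGGY R=WROR B=BRBB L=GOOR
After move 5 (U): U=BYOW F=WRGY R=BROR B=GOBB L=WGOR
After move 6 (F'): F=RYWG U=BYBO R=GRWR D=GRYY L=WWOO
Query: R face = GRWR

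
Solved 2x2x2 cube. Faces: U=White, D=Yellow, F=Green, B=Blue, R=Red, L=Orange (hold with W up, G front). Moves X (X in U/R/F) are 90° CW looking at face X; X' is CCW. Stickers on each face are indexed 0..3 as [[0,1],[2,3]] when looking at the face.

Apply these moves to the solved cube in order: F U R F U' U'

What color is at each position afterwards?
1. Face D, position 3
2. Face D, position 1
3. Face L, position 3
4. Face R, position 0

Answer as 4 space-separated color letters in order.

Answer: O W B G

Derivation:
After move 1 (F): F=GGGG U=WWOO R=WRWR D=RRYY L=OYOY
After move 2 (U): U=OWOW F=WRGG R=BBWR B=OYBB L=GGOY
After move 3 (R): R=WBRB U=OROG F=WRGY D=RBYO B=WYWB
After move 4 (F): F=GWYR U=ORYG R=OBGB D=RWYO L=GROB
After move 5 (U'): U=RGOY F=GRYR R=GWGB B=OBWB L=WYOB
After move 6 (U'): U=GYRO F=WYYR R=GRGB B=GWWB L=OBOB
Query 1: D[3] = O
Query 2: D[1] = W
Query 3: L[3] = B
Query 4: R[0] = G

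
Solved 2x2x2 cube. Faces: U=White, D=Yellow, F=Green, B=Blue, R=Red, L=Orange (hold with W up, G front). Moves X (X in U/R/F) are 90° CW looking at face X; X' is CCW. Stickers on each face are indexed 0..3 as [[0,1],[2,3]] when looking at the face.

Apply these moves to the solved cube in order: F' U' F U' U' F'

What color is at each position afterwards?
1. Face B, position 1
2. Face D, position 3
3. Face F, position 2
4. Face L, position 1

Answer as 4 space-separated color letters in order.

After move 1 (F'): F=GGGG U=WWRR R=YRYR D=OOYY L=OWOW
After move 2 (U'): U=WRWR F=OWGG R=GGYR B=YRBB L=BBOW
After move 3 (F): F=GOGW U=WRWB R=WGRR D=YGYY L=BOOO
After move 4 (U'): U=RBWW F=BOGW R=GORR B=WGBB L=YROO
After move 5 (U'): U=BWRW F=YRGW R=BORR B=GOBB L=WGOO
After move 6 (F'): F=RWYG U=BWBR R=GOYR D=GOYY L=WWOR
Query 1: B[1] = O
Query 2: D[3] = Y
Query 3: F[2] = Y
Query 4: L[1] = W

Answer: O Y Y W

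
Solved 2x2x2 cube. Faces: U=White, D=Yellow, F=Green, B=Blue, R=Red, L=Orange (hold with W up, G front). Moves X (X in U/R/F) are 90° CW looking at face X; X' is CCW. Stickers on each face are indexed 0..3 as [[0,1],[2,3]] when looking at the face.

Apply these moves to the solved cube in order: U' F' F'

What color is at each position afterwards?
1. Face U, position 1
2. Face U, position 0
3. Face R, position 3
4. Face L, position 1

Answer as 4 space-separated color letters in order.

Answer: W W R R

Derivation:
After move 1 (U'): U=WWWW F=OOGG R=GGRR B=RRBB L=BBOO
After move 2 (F'): F=OGOG U=WWGR R=YGYR D=BOYY L=BWOW
After move 3 (F'): F=GGOO U=WWYY R=OGBR D=WWYY L=BROG
Query 1: U[1] = W
Query 2: U[0] = W
Query 3: R[3] = R
Query 4: L[1] = R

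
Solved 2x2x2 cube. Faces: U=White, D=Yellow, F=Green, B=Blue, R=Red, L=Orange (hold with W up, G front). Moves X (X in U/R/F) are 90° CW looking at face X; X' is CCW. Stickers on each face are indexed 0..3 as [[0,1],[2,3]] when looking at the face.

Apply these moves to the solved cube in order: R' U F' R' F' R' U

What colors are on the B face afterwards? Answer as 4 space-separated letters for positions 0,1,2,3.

Answer: G O B B

Derivation:
After move 1 (R'): R=RRRR U=WBWB F=GWGW D=YGYG B=YBYB
After move 2 (U): U=WWBB F=RRGW R=YBRR B=OOYB L=GWOO
After move 3 (F'): F=RWRG U=WWYR R=GBYR D=WOYG L=GBOB
After move 4 (R'): R=BRGY U=WYYO F=RWRR D=WWYG B=GOOB
After move 5 (F'): F=WRRR U=WYBG R=WRWY D=BBYG L=GOOY
After move 6 (R'): R=RYWW U=WOBG F=WYRG D=BRYR B=GOBB
After move 7 (U): U=BWGO F=RYRG R=GOWW B=GOBB L=WYOY
Query: B face = GOBB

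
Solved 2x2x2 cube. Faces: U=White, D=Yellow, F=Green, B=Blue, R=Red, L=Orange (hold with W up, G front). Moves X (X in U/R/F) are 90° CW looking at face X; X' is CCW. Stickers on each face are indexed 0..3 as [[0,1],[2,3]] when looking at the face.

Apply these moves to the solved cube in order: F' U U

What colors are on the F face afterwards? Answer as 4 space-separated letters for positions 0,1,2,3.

After move 1 (F'): F=GGGG U=WWRR R=YRYR D=OOYY L=OWOW
After move 2 (U): U=RWRW F=YRGG R=BBYR B=OWBB L=GGOW
After move 3 (U): U=RRWW F=BBGG R=OWYR B=GGBB L=YROW
Query: F face = BBGG

Answer: B B G G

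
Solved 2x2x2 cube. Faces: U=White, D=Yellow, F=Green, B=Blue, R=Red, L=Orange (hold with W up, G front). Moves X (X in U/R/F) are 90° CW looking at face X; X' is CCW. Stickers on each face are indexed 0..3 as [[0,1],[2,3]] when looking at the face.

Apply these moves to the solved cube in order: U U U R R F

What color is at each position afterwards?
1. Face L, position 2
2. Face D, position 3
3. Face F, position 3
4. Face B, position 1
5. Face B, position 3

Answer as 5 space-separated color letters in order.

Answer: O W B R B

Derivation:
After move 1 (U): U=WWWW F=RRGG R=BBRR B=OOBB L=GGOO
After move 2 (U): U=WWWW F=BBGG R=OORR B=GGBB L=RROO
After move 3 (U): U=WWWW F=OOGG R=GGRR B=RRBB L=BBOO
After move 4 (R): R=RGRG U=WOWG F=OYGY D=YBYR B=WRWB
After move 5 (R): R=RRGG U=WYWY F=OBGR D=YWYW B=GROB
After move 6 (F): F=GORB U=WYOB R=WRYG D=GRYW L=BYOW
Query 1: L[2] = O
Query 2: D[3] = W
Query 3: F[3] = B
Query 4: B[1] = R
Query 5: B[3] = B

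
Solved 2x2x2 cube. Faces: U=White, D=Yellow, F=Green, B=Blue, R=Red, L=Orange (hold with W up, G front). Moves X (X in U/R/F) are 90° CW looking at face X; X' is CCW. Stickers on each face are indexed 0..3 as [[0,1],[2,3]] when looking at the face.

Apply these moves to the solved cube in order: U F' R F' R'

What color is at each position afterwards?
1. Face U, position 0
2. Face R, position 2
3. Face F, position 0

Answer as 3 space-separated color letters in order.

Answer: W B O

Derivation:
After move 1 (U): U=WWWW F=RRGG R=BBRR B=OOBB L=GGOO
After move 2 (F'): F=RGRG U=WWBR R=YBYR D=GOYY L=GWOW
After move 3 (R): R=YYRB U=WGBG F=RORY D=GBYO B=ROWB
After move 4 (F'): F=OYRR U=WGYR R=BYGB D=WWYO L=GGOB
After move 5 (R'): R=YBBG U=WWYR F=OGRR D=WYYR B=OOWB
Query 1: U[0] = W
Query 2: R[2] = B
Query 3: F[0] = O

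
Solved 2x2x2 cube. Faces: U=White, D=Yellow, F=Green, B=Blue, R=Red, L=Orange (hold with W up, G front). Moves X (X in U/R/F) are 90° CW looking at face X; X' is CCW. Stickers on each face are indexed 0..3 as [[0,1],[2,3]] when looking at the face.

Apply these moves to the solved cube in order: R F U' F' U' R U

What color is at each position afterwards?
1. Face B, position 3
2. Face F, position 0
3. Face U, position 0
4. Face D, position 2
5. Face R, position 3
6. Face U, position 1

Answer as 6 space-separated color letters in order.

Answer: B R G Y Y O

Derivation:
After move 1 (R): R=RRRR U=WGWG F=GYGY D=YBYB B=WBWB
After move 2 (F): F=GGYY U=WGOO R=WRGR D=RRYB L=OYOB
After move 3 (U'): U=GOWO F=OYYY R=GGGR B=WRWB L=WBOB
After move 4 (F'): F=YYOY U=GOGG R=RGRR D=BBYB L=WOOW
After move 5 (U'): U=OGGG F=WOOY R=YYRR B=RGWB L=WROW
After move 6 (R): R=RYRY U=OOGY F=WBOB D=BWYR B=GGGB
After move 7 (U): U=GOYO F=RYOB R=GGRY B=WRGB L=WBOW
Query 1: B[3] = B
Query 2: F[0] = R
Query 3: U[0] = G
Query 4: D[2] = Y
Query 5: R[3] = Y
Query 6: U[1] = O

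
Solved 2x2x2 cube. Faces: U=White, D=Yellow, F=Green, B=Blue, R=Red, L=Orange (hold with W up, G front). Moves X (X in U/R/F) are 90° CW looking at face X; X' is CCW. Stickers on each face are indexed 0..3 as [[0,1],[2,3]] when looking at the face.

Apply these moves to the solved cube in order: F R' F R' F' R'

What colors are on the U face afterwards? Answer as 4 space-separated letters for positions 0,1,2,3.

Answer: W R R G

Derivation:
After move 1 (F): F=GGGG U=WWOO R=WRWR D=RRYY L=OYOY
After move 2 (R'): R=RRWW U=WBOB F=GWGO D=RGYG B=YBRB
After move 3 (F): F=GGOW U=WBYY R=ORBW D=WRYG L=OROG
After move 4 (R'): R=RWOB U=WRYY F=GBOY D=WGYW B=GBRB
After move 5 (F'): F=BYGO U=WRRO R=GWWB D=RGYW L=OYOY
After move 6 (R'): R=WBGW U=WRRG F=BRGO D=RYYO B=WBGB
Query: U face = WRRG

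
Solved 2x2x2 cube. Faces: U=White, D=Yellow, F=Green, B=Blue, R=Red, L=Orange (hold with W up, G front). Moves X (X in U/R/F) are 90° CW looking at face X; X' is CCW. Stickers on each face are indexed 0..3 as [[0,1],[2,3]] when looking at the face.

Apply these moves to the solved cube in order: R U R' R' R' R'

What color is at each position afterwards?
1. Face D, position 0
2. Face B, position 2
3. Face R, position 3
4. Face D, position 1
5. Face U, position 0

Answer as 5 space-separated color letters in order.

After move 1 (R): R=RRRR U=WGWG F=GYGY D=YBYB B=WBWB
After move 2 (U): U=WWGG F=RRGY R=WBRR B=OOWB L=GYOO
After move 3 (R'): R=BRWR U=WWGO F=RWGG D=YRYY B=BOBB
After move 4 (R'): R=RRBW U=WBGB F=RWGO D=YWYG B=YORB
After move 5 (R'): R=RWRB U=WRGY F=RBGB D=YWYO B=GOWB
After move 6 (R'): R=WBRR U=WWGG F=RRGY D=YBYB B=OOWB
Query 1: D[0] = Y
Query 2: B[2] = W
Query 3: R[3] = R
Query 4: D[1] = B
Query 5: U[0] = W

Answer: Y W R B W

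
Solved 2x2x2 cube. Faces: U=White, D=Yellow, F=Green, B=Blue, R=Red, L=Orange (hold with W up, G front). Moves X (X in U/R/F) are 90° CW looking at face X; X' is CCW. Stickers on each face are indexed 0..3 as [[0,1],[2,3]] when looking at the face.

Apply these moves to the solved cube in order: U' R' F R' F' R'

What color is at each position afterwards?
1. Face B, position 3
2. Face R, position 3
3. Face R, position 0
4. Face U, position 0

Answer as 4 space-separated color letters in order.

After move 1 (U'): U=WWWW F=OOGG R=GGRR B=RRBB L=BBOO
After move 2 (R'): R=GRGR U=WBWR F=OWGW D=YOYG B=YRYB
After move 3 (F): F=GOWW U=WBOB R=WRRR D=GGYG L=BYOO
After move 4 (R'): R=RRWR U=WYOY F=GBWB D=GOYW B=GRGB
After move 5 (F'): F=BBGW U=WYRW R=ORGR D=YOYW L=BYOO
After move 6 (R'): R=RROG U=WGRG F=BYGW D=YBYW B=WROB
Query 1: B[3] = B
Query 2: R[3] = G
Query 3: R[0] = R
Query 4: U[0] = W

Answer: B G R W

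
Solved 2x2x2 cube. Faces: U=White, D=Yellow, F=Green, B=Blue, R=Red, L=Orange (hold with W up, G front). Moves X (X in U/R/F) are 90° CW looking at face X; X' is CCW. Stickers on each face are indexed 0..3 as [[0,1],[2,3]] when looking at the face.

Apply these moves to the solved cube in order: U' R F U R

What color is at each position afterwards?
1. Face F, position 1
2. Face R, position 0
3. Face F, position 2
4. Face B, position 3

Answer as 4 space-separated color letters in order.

After move 1 (U'): U=WWWW F=OOGG R=GGRR B=RRBB L=BBOO
After move 2 (R): R=RGRG U=WOWG F=OYGY D=YBYR B=WRWB
After move 3 (F): F=GOYY U=WOOB R=WGGG D=RRYR L=BYOB
After move 4 (U): U=OWBO F=WGYY R=WRGG B=BYWB L=GOOB
After move 5 (R): R=GWGR U=OGBY F=WRYR D=RWYB B=OYWB
Query 1: F[1] = R
Query 2: R[0] = G
Query 3: F[2] = Y
Query 4: B[3] = B

Answer: R G Y B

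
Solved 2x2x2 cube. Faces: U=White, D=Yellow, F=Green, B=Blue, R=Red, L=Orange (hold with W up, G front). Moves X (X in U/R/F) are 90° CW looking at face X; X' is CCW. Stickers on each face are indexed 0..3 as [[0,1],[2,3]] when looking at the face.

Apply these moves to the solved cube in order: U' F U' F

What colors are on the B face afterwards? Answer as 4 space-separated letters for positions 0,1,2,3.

Answer: W G B B

Derivation:
After move 1 (U'): U=WWWW F=OOGG R=GGRR B=RRBB L=BBOO
After move 2 (F): F=GOGO U=WWOB R=WGWR D=RGYY L=BYOY
After move 3 (U'): U=WBWO F=BYGO R=GOWR B=WGBB L=RROY
After move 4 (F): F=GBOY U=WBYR R=WOOR D=WGYY L=RROG
Query: B face = WGBB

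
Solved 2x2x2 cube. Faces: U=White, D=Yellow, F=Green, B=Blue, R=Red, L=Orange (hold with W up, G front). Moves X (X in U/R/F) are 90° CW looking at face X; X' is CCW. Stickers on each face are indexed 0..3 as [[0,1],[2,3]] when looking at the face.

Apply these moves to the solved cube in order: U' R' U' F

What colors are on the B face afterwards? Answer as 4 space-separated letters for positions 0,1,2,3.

Answer: G R Y B

Derivation:
After move 1 (U'): U=WWWW F=OOGG R=GGRR B=RRBB L=BBOO
After move 2 (R'): R=GRGR U=WBWR F=OWGW D=YOYG B=YRYB
After move 3 (U'): U=BRWW F=BBGW R=OWGR B=GRYB L=YROO
After move 4 (F): F=GBWB U=BROR R=WWWR D=GOYG L=YYOO
Query: B face = GRYB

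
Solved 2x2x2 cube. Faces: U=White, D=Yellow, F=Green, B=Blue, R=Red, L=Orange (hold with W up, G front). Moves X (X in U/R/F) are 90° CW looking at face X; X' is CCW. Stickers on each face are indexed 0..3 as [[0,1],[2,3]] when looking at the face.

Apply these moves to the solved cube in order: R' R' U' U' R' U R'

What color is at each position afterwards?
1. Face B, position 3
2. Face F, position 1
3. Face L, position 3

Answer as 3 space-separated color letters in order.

After move 1 (R'): R=RRRR U=WBWB F=GWGW D=YGYG B=YBYB
After move 2 (R'): R=RRRR U=WYWY F=GBGB D=YWYW B=GBGB
After move 3 (U'): U=YYWW F=OOGB R=GBRR B=RRGB L=GBOO
After move 4 (U'): U=YWYW F=GBGB R=OORR B=GBGB L=RROO
After move 5 (R'): R=OROR U=YGYG F=GWGW D=YBYB B=WBWB
After move 6 (U): U=YYGG F=ORGW R=WBOR B=RRWB L=GWOO
After move 7 (R'): R=BRWO U=YWGR F=OYGG D=YRYW B=BRBB
Query 1: B[3] = B
Query 2: F[1] = Y
Query 3: L[3] = O

Answer: B Y O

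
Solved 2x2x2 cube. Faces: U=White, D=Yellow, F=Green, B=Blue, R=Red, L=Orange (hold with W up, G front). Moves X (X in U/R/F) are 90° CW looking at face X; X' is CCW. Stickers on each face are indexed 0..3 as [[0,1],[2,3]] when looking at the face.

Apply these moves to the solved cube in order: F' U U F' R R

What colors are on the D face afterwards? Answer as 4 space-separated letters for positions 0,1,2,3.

After move 1 (F'): F=GGGG U=WWRR R=YRYR D=OOYY L=OWOW
After move 2 (U): U=RWRW F=YRGG R=BBYR B=OWBB L=GGOW
After move 3 (U): U=RRWW F=BBGG R=OWYR B=GGBB L=YROW
After move 4 (F'): F=BGBG U=RROY R=OWOR D=RWYY L=YWOW
After move 5 (R): R=OORW U=RGOG F=BWBY D=RBYG B=YGRB
After move 6 (R): R=ROWO U=RWOY F=BBBG D=RRYY B=GGGB
Query: D face = RRYY

Answer: R R Y Y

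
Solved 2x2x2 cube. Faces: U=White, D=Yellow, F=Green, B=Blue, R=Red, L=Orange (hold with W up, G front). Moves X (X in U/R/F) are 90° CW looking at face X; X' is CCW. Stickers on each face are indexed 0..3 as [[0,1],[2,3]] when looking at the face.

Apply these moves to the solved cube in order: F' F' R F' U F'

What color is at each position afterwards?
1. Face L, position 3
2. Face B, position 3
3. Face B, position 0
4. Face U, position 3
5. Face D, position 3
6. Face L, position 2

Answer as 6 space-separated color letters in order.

Answer: R B O W B O

Derivation:
After move 1 (F'): F=GGGG U=WWRR R=YRYR D=OOYY L=OWOW
After move 2 (F'): F=GGGG U=WWYY R=OROR D=WWYY L=OROR
After move 3 (R): R=OORR U=WGYG F=GWGY D=WBYB B=YBWB
After move 4 (F'): F=WYGG U=WGOR R=BOWR D=RRYB L=OGOY
After move 5 (U): U=OWRG F=BOGG R=YBWR B=OGWB L=WYOY
After move 6 (F'): F=OGBG U=OWYW R=RBRR D=YYYB L=WGOR
Query 1: L[3] = R
Query 2: B[3] = B
Query 3: B[0] = O
Query 4: U[3] = W
Query 5: D[3] = B
Query 6: L[2] = O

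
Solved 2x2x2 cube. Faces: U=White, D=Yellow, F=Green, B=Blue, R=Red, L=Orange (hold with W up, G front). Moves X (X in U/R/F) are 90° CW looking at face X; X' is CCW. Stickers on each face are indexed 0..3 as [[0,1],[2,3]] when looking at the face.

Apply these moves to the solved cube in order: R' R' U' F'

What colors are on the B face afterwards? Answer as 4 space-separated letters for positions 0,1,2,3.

Answer: R R G B

Derivation:
After move 1 (R'): R=RRRR U=WBWB F=GWGW D=YGYG B=YBYB
After move 2 (R'): R=RRRR U=WYWY F=GBGB D=YWYW B=GBGB
After move 3 (U'): U=YYWW F=OOGB R=GBRR B=RRGB L=GBOO
After move 4 (F'): F=OBOG U=YYGR R=WBYR D=BOYW L=GWOW
Query: B face = RRGB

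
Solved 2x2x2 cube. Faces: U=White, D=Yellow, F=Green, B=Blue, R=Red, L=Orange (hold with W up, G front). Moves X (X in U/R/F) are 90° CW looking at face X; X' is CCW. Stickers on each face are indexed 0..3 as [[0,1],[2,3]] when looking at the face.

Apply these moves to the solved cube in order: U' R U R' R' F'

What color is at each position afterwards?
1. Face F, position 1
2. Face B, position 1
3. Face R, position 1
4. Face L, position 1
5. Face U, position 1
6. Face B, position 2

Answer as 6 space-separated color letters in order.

Answer: B B R R B G

Derivation:
After move 1 (U'): U=WWWW F=OOGG R=GGRR B=RRBB L=BBOO
After move 2 (R): R=RGRG U=WOWG F=OYGY D=YBYR B=WRWB
After move 3 (U): U=WWGO F=RGGY R=WRRG B=BBWB L=OYOO
After move 4 (R'): R=RGWR U=WWGB F=RWGO D=YGYY B=RBBB
After move 5 (R'): R=GRRW U=WBGR F=RWGB D=YWYO B=YBGB
After move 6 (F'): F=WBRG U=WBGR R=WRYW D=YOYO L=OROG
Query 1: F[1] = B
Query 2: B[1] = B
Query 3: R[1] = R
Query 4: L[1] = R
Query 5: U[1] = B
Query 6: B[2] = G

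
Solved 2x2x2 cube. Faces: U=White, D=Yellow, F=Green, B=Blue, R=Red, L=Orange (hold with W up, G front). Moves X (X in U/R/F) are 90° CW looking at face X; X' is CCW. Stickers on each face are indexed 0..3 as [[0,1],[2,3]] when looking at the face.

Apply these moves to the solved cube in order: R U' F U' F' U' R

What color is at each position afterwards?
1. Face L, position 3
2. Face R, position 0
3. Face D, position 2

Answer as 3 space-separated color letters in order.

After move 1 (R): R=RRRR U=WGWG F=GYGY D=YBYB B=WBWB
After move 2 (U'): U=GGWW F=OOGY R=GYRR B=RRWB L=WBOO
After move 3 (F): F=GOYO U=GGOB R=WYWR D=RGYB L=WYOB
After move 4 (U'): U=GBGO F=WYYO R=GOWR B=WYWB L=RROB
After move 5 (F'): F=YOWY U=GBGW R=GORR D=RBYB L=ROOG
After move 6 (U'): U=BWGG F=ROWY R=YORR B=GOWB L=WYOG
After move 7 (R): R=RYRO U=BOGY F=RBWB D=RWYG B=GOWB
Query 1: L[3] = G
Query 2: R[0] = R
Query 3: D[2] = Y

Answer: G R Y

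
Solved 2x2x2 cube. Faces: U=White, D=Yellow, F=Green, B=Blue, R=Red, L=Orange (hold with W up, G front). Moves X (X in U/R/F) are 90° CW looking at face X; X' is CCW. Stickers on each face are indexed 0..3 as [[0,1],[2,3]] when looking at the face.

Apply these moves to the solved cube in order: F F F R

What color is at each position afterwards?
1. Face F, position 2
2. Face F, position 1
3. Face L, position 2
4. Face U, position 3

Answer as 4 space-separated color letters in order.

Answer: G O O G

Derivation:
After move 1 (F): F=GGGG U=WWOO R=WRWR D=RRYY L=OYOY
After move 2 (F): F=GGGG U=WWYY R=OROR D=WWYY L=OROR
After move 3 (F): F=GGGG U=WWRR R=YRYR D=OOYY L=OWOW
After move 4 (R): R=YYRR U=WGRG F=GOGY D=OBYB B=RBWB
Query 1: F[2] = G
Query 2: F[1] = O
Query 3: L[2] = O
Query 4: U[3] = G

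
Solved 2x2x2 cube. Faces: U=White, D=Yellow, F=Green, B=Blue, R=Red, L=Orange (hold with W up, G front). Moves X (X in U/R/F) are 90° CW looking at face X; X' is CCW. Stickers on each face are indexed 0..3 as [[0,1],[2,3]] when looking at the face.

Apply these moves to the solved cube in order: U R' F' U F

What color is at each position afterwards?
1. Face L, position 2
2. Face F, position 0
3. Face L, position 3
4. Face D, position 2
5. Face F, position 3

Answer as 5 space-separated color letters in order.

After move 1 (U): U=WWWW F=RRGG R=BBRR B=OOBB L=GGOO
After move 2 (R'): R=BRBR U=WBWO F=RWGW D=YRYG B=YOYB
After move 3 (F'): F=WWRG U=WBBB R=RRYR D=GOYG L=GOOW
After move 4 (U): U=BWBB F=RRRG R=YOYR B=GOYB L=WWOW
After move 5 (F): F=RRGR U=BWWW R=BOBR D=YYYG L=WGOO
Query 1: L[2] = O
Query 2: F[0] = R
Query 3: L[3] = O
Query 4: D[2] = Y
Query 5: F[3] = R

Answer: O R O Y R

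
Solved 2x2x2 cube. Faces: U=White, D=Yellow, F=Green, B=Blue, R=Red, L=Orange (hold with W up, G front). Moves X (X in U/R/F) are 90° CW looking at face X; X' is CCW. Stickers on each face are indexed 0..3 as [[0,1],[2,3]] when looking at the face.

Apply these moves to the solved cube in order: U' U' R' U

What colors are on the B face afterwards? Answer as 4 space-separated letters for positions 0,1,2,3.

After move 1 (U'): U=WWWW F=OOGG R=GGRR B=RRBB L=BBOO
After move 2 (U'): U=WWWW F=BBGG R=OORR B=GGBB L=RROO
After move 3 (R'): R=OROR U=WBWG F=BWGW D=YBYG B=YGYB
After move 4 (U): U=WWGB F=ORGW R=YGOR B=RRYB L=BWOO
Query: B face = RRYB

Answer: R R Y B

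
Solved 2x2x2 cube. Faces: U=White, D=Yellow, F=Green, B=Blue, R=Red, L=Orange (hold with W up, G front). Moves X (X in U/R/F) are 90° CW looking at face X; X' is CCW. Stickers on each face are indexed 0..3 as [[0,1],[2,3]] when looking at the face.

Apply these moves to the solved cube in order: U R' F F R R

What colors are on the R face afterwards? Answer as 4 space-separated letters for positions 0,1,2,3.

Answer: R G R O

Derivation:
After move 1 (U): U=WWWW F=RRGG R=BBRR B=OOBB L=GGOO
After move 2 (R'): R=BRBR U=WBWO F=RWGW D=YRYG B=YOYB
After move 3 (F): F=GRWW U=WBOG R=WROR D=BBYG L=GYOR
After move 4 (F): F=WGWR U=WBRY R=ORGR D=OWYG L=GBOB
After move 5 (R): R=GORR U=WGRR F=WWWG D=OYYY B=YOBB
After move 6 (R): R=RGRO U=WWRG F=WYWY D=OBYY B=ROGB
Query: R face = RGRO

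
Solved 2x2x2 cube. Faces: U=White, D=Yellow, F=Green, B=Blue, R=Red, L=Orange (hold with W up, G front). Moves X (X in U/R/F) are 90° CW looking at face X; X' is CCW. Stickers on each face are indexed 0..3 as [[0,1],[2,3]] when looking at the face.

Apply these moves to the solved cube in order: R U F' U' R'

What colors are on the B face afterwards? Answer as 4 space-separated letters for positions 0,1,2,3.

After move 1 (R): R=RRRR U=WGWG F=GYGY D=YBYB B=WBWB
After move 2 (U): U=WWGG F=RRGY R=WBRR B=OOWB L=GYOO
After move 3 (F'): F=RYRG U=WWWR R=BBYR D=YOYB L=GGOG
After move 4 (U'): U=WRWW F=GGRG R=RYYR B=BBWB L=OOOG
After move 5 (R'): R=YRRY U=WWWB F=GRRW D=YGYG B=BBOB
Query: B face = BBOB

Answer: B B O B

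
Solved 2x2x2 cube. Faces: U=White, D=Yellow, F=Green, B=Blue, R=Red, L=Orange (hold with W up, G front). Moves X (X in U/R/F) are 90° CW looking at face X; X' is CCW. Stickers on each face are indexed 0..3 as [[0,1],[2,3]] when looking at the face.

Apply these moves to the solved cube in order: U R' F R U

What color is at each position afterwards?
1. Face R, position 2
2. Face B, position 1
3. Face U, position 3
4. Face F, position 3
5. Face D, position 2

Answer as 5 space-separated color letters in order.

Answer: R Y R G Y

Derivation:
After move 1 (U): U=WWWW F=RRGG R=BBRR B=OOBB L=GGOO
After move 2 (R'): R=BRBR U=WBWO F=RWGW D=YRYG B=YOYB
After move 3 (F): F=GRWW U=WBOG R=WROR D=BBYG L=GYOR
After move 4 (R): R=OWRR U=WROW F=GBWG D=BYYY B=GOBB
After move 5 (U): U=OWWR F=OWWG R=GORR B=GYBB L=GBOR
Query 1: R[2] = R
Query 2: B[1] = Y
Query 3: U[3] = R
Query 4: F[3] = G
Query 5: D[2] = Y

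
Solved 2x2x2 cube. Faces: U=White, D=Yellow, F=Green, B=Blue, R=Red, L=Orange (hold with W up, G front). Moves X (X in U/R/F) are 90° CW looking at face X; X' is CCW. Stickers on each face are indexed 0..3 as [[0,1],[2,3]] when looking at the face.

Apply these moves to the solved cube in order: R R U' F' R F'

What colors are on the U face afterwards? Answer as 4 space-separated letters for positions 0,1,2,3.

Answer: Y B Y R

Derivation:
After move 1 (R): R=RRRR U=WGWG F=GYGY D=YBYB B=WBWB
After move 2 (R): R=RRRR U=WYWY F=GBGB D=YWYW B=GBGB
After move 3 (U'): U=YYWW F=OOGB R=GBRR B=RRGB L=GBOO
After move 4 (F'): F=OBOG U=YYGR R=WBYR D=BOYW L=GWOW
After move 5 (R): R=YWRB U=YBGG F=OOOW D=BGYR B=RRYB
After move 6 (F'): F=OWOO U=YBYR R=GWBB D=WWYR L=GGOG
Query: U face = YBYR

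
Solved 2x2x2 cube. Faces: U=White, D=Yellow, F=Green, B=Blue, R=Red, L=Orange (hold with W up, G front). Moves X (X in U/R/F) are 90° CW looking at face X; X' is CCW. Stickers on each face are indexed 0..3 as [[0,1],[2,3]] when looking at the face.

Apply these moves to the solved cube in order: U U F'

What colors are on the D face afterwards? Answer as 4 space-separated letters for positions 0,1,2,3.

Answer: R O Y Y

Derivation:
After move 1 (U): U=WWWW F=RRGG R=BBRR B=OOBB L=GGOO
After move 2 (U): U=WWWW F=BBGG R=OORR B=GGBB L=RROO
After move 3 (F'): F=BGBG U=WWOR R=YOYR D=ROYY L=RWOW
Query: D face = ROYY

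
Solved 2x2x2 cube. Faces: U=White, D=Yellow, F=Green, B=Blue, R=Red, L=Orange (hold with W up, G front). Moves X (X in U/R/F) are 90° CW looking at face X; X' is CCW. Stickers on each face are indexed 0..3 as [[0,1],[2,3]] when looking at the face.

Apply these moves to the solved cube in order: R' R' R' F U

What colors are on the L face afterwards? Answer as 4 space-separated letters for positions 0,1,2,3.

After move 1 (R'): R=RRRR U=WBWB F=GWGW D=YGYG B=YBYB
After move 2 (R'): R=RRRR U=WYWY F=GBGB D=YWYW B=GBGB
After move 3 (R'): R=RRRR U=WGWG F=GYGY D=YBYB B=WBWB
After move 4 (F): F=GGYY U=WGOO R=WRGR D=RRYB L=OYOB
After move 5 (U): U=OWOG F=WRYY R=WBGR B=OYWB L=GGOB
Query: L face = GGOB

Answer: G G O B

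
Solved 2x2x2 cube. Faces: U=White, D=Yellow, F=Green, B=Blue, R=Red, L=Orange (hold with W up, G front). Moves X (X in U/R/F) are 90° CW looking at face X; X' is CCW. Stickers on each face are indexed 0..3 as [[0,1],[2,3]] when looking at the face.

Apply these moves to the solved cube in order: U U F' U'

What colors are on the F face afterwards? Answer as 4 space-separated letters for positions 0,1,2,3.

After move 1 (U): U=WWWW F=RRGG R=BBRR B=OOBB L=GGOO
After move 2 (U): U=WWWW F=BBGG R=OORR B=GGBB L=RROO
After move 3 (F'): F=BGBG U=WWOR R=YOYR D=ROYY L=RWOW
After move 4 (U'): U=WRWO F=RWBG R=BGYR B=YOBB L=GGOW
Query: F face = RWBG

Answer: R W B G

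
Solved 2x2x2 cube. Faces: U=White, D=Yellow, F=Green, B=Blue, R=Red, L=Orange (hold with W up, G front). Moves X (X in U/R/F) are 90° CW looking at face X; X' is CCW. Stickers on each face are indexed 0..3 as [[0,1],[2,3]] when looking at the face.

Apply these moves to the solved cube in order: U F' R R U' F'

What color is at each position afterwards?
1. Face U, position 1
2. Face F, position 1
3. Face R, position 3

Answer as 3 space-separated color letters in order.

Answer: Y O Y

Derivation:
After move 1 (U): U=WWWW F=RRGG R=BBRR B=OOBB L=GGOO
After move 2 (F'): F=RGRG U=WWBR R=YBYR D=GOYY L=GWOW
After move 3 (R): R=YYRB U=WGBG F=RORY D=GBYO B=ROWB
After move 4 (R): R=RYBY U=WOBY F=RBRO D=GWYR B=GOGB
After move 5 (U'): U=OYWB F=GWRO R=RBBY B=RYGB L=GOOW
After move 6 (F'): F=WOGR U=OYRB R=WBGY D=OWYR L=GBOW
Query 1: U[1] = Y
Query 2: F[1] = O
Query 3: R[3] = Y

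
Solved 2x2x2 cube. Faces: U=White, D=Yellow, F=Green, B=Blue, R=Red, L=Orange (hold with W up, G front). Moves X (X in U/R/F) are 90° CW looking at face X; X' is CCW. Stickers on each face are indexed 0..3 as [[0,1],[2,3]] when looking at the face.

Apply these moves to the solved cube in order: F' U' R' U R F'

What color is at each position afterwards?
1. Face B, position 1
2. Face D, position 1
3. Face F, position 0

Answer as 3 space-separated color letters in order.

After move 1 (F'): F=GGGG U=WWRR R=YRYR D=OOYY L=OWOW
After move 2 (U'): U=WRWR F=OWGG R=GGYR B=YRBB L=BBOW
After move 3 (R'): R=GRGY U=WBWY F=ORGR D=OWYG B=YROB
After move 4 (U): U=WWYB F=GRGR R=YRGY B=BBOB L=OROW
After move 5 (R): R=GYYR U=WRYR F=GWGG D=OOYB B=BBWB
After move 6 (F'): F=WGGG U=WRGY R=OYOR D=RWYB L=OROY
Query 1: B[1] = B
Query 2: D[1] = W
Query 3: F[0] = W

Answer: B W W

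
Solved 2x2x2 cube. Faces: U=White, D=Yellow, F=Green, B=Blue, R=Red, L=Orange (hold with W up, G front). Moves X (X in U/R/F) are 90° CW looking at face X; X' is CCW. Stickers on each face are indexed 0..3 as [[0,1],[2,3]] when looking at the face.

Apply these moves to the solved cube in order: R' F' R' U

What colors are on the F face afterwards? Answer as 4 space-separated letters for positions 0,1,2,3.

After move 1 (R'): R=RRRR U=WBWB F=GWGW D=YGYG B=YBYB
After move 2 (F'): F=WWGG U=WBRR R=GRYR D=OOYG L=OBOW
After move 3 (R'): R=RRGY U=WYRY F=WBGR D=OWYG B=GBOB
After move 4 (U): U=RWYY F=RRGR R=GBGY B=OBOB L=WBOW
Query: F face = RRGR

Answer: R R G R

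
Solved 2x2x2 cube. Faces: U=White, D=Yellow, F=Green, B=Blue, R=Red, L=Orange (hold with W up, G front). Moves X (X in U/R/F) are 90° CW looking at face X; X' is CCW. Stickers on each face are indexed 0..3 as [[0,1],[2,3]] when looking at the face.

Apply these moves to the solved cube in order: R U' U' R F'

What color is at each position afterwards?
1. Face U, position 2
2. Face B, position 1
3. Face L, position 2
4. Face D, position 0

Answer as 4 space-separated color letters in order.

Answer: R Y O R

Derivation:
After move 1 (R): R=RRRR U=WGWG F=GYGY D=YBYB B=WBWB
After move 2 (U'): U=GGWW F=OOGY R=GYRR B=RRWB L=WBOO
After move 3 (U'): U=GWGW F=WBGY R=OORR B=GYWB L=RROO
After move 4 (R): R=RORO U=GBGY F=WBGB D=YWYG B=WYWB
After move 5 (F'): F=BBWG U=GBRR R=WOYO D=ROYG L=RYOG
Query 1: U[2] = R
Query 2: B[1] = Y
Query 3: L[2] = O
Query 4: D[0] = R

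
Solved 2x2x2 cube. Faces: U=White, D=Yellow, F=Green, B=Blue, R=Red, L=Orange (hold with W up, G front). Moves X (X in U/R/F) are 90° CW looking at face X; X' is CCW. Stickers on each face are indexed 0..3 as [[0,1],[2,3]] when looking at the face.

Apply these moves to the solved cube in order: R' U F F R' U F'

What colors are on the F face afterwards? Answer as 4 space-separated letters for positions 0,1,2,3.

After move 1 (R'): R=RRRR U=WBWB F=GWGW D=YGYG B=YBYB
After move 2 (U): U=WWBB F=RRGW R=YBRR B=OOYB L=GWOO
After move 3 (F): F=GRWR U=WWOW R=BBBR D=RYYG L=GYOG
After move 4 (F): F=WGRR U=WWGY R=OBWR D=BBYG L=GROY
After move 5 (R'): R=BROW U=WYGO F=WWRY D=BGYR B=GOBB
After move 6 (U): U=GWOY F=BRRY R=GOOW B=GRBB L=WWOY
After move 7 (F'): F=RYBR U=GWGO R=GOBW D=WYYR L=WYOO
Query: F face = RYBR

Answer: R Y B R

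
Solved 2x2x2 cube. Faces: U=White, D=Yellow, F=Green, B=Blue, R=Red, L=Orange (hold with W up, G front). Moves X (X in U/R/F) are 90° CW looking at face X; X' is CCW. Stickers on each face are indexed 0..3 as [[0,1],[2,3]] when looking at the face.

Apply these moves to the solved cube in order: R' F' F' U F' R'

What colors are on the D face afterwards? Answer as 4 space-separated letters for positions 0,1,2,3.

Answer: G G Y W

Derivation:
After move 1 (R'): R=RRRR U=WBWB F=GWGW D=YGYG B=YBYB
After move 2 (F'): F=WWGG U=WBRR R=GRYR D=OOYG L=OBOW
After move 3 (F'): F=WGWG U=WBGY R=OROR D=BWYG L=OROR
After move 4 (U): U=GWYB F=ORWG R=YBOR B=ORYB L=WGOR
After move 5 (F'): F=RGOW U=GWYO R=WBBR D=GRYG L=WBOY
After move 6 (R'): R=BRWB U=GYYO F=RWOO D=GGYW B=GRRB
Query: D face = GGYW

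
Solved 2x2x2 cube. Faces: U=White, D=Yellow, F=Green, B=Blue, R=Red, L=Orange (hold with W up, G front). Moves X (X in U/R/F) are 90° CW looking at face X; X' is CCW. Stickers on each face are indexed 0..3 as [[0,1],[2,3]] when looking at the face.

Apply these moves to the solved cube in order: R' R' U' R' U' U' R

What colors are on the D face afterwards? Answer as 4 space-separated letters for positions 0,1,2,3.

Answer: Y W Y O

Derivation:
After move 1 (R'): R=RRRR U=WBWB F=GWGW D=YGYG B=YBYB
After move 2 (R'): R=RRRR U=WYWY F=GBGB D=YWYW B=GBGB
After move 3 (U'): U=YYWW F=OOGB R=GBRR B=RRGB L=GBOO
After move 4 (R'): R=BRGR U=YGWR F=OYGW D=YOYB B=WRWB
After move 5 (U'): U=GRYW F=GBGW R=OYGR B=BRWB L=WROO
After move 6 (U'): U=RWGY F=WRGW R=GBGR B=OYWB L=BROO
After move 7 (R): R=GGRB U=RRGW F=WOGB D=YWYO B=YYWB
Query: D face = YWYO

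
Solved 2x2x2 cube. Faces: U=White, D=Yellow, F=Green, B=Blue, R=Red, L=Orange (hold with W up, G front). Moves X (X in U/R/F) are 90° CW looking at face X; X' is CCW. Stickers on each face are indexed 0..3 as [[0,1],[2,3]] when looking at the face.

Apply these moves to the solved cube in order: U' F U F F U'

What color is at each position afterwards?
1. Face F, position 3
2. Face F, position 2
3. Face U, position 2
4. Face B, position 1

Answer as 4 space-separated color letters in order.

Answer: W G O R

Derivation:
After move 1 (U'): U=WWWW F=OOGG R=GGRR B=RRBB L=BBOO
After move 2 (F): F=GOGO U=WWOB R=WGWR D=RGYY L=BYOY
After move 3 (U): U=OWBW F=WGGO R=RRWR B=BYBB L=GOOY
After move 4 (F): F=GWOG U=OWYO R=BRWR D=WRYY L=GROG
After move 5 (F): F=OGGW U=OWGR R=YROR D=WBYY L=GWOR
After move 6 (U'): U=WROG F=GWGW R=OGOR B=YRBB L=BYOR
Query 1: F[3] = W
Query 2: F[2] = G
Query 3: U[2] = O
Query 4: B[1] = R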